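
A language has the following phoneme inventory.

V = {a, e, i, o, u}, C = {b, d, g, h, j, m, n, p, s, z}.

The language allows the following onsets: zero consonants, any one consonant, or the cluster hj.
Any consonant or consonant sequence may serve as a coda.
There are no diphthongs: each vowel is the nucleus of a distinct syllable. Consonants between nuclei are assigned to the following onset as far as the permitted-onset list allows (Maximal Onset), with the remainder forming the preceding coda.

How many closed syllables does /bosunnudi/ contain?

Vowels present: o, u, u, i; each is a nucleus, giving 4 syllables.
Between /o/ (V1) and /u/ (V2): just /s/ — single C goes to the following onset.
Between /u/ (V2) and /u/ (V3): cluster /nn/ — the longest permitted-onset suffix is /n/; onset = /n/, preceding coda = /n/.
Between /u/ (V3) and /i/ (V4): /d/ → onset of the next syllable (single consonants are always licit onsets).
Putting it together: bo.sun.nu.di.
Classifying each syllable: /bo/ (open), /sun/ (closed), /nu/ (open), /di/ (open).
Closed syllables: 1.

1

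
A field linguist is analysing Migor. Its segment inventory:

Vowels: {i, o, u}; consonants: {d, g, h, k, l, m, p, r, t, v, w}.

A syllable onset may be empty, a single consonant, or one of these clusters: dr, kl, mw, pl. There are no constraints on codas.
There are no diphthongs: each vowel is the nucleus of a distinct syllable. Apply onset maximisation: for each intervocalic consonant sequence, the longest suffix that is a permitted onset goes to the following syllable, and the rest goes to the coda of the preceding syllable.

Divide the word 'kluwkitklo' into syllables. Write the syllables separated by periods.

Nuclei (vowels): u, i, o → 3 syllables.
V1 /u/ – V2 /i/: /wk/; trying suffixes from longest down, /k/ is the first permitted one, so coda /w/ | onset /k/.
V2 /i/ – V3 /o/: cluster /tkl/ — the longest permitted-onset suffix is /kl/; onset = /kl/, preceding coda = /t/.

kluw.kit.klo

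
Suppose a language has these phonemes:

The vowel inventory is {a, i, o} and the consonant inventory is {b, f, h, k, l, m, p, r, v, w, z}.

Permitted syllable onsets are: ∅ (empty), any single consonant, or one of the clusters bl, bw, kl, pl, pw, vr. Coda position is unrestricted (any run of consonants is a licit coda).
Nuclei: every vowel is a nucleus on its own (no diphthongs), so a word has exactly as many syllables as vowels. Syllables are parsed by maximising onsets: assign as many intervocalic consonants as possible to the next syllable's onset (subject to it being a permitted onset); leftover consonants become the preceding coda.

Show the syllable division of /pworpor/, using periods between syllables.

pwor.por

The vowels are o, o — 2 nuclei, so 2 syllables.
σ1/σ2 boundary: /rp/ — longest licit onset from the right is /p/, leaving /r/ as coda.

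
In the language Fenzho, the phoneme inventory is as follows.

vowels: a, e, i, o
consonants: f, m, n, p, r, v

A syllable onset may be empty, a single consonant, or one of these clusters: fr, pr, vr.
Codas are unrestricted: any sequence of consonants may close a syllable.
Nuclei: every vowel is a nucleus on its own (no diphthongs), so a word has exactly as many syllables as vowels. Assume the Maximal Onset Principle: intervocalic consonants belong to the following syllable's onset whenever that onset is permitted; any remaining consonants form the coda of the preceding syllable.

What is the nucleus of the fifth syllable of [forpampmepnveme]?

e

The vowels are o, a, e, e, e — 5 nuclei, so 5 syllables.
The fifth nucleus (vowel 5 from the left) is /e/.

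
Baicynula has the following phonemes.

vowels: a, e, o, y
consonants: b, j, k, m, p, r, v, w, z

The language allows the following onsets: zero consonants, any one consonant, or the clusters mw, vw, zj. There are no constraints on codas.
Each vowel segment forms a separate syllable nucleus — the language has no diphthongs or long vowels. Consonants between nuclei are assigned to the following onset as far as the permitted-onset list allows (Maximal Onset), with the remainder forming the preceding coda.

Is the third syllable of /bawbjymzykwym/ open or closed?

closed

The vowels are a, y, y, y — 4 nuclei, so 4 syllables.
Between /a/ (V1) and /y/ (V2): /wbj/ splits as /wb/ + /j/ (/j/ is the longest suffix that is a licit onset).
Between /y/ (V2) and /y/ (V3): /mz/ splits as /m/ + /z/ (/z/ is the longest suffix that is a licit onset).
Between /y/ (V3) and /y/ (V4): /kw/ splits as /k/ + /w/ (/w/ is the longest suffix that is a licit onset).
Syllabification: bawb.jym.zyk.wym.
Syllable 3 is /zyk/ with coda /k/, so it is closed.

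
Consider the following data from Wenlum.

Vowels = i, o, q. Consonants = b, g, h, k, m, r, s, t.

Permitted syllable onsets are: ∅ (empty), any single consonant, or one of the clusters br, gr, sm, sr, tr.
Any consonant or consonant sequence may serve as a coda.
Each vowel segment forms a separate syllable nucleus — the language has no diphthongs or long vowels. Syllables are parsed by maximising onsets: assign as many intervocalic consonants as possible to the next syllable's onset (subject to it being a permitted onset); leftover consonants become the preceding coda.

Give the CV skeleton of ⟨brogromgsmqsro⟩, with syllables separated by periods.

The vowels are o, o, q, o — 4 nuclei, so 4 syllables.
σ1/σ2 boundary: /gr/ — entire cluster is a permitted onset → onset /gr/, coda ∅.
σ2/σ3 boundary: /mgsm/ — longest licit onset from the right is /sm/, leaving /mg/ as coda.
σ3/σ4 boundary: /sr/ — entire cluster is a permitted onset → onset /sr/, coda ∅.
Result: bro.gromg.smq.sro.
Mapping each syllable to C/V: /bro/ → CCV, /gromg/ → CCVCC, /smq/ → CCV, /sro/ → CCV.

CCV.CCVCC.CCV.CCV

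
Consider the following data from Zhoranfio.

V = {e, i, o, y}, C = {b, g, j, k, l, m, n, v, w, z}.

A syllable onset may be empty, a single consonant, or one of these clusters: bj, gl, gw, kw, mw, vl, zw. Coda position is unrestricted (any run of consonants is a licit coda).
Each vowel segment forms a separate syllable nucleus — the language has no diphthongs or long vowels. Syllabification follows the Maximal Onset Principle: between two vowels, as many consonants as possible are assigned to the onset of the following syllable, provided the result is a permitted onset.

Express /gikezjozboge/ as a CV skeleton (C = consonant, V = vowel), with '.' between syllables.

CV.CVC.CVC.CV.CV

The vowels are i, e, o, o, e — 5 nuclei, so 5 syllables.
V1 /i/ – V2 /e/: /k/ → onset of the next syllable (single consonants are always licit onsets).
V2 /e/ – V3 /o/: /zj/; trying suffixes from longest down, /j/ is the first permitted one, so coda /z/ | onset /j/.
V3 /o/ – V4 /o/: /zb/; trying suffixes from longest down, /b/ is the first permitted one, so coda /z/ | onset /b/.
V4 /o/ – V5 /e/: just /g/ — single C goes to the following onset.
Syllabification: gi.kez.joz.bo.ge.
Mapping each syllable to C/V: /gi/ → CV, /kez/ → CVC, /joz/ → CVC, /bo/ → CV, /ge/ → CV.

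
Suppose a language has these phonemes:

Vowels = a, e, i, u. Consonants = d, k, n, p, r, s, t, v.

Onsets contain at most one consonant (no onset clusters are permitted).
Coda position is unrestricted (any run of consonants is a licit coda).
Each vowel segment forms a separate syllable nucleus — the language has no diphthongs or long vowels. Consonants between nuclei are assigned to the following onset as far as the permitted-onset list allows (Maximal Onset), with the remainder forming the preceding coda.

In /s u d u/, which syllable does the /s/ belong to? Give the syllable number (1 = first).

1

Nuclei (vowels): u, u → 2 syllables.
V1 /u/ – V2 /u/: /d/ is a single consonant, so it becomes the next onset.
Syllabification: su.du.
The /s/ is in the onset of syllable 1 (/su/).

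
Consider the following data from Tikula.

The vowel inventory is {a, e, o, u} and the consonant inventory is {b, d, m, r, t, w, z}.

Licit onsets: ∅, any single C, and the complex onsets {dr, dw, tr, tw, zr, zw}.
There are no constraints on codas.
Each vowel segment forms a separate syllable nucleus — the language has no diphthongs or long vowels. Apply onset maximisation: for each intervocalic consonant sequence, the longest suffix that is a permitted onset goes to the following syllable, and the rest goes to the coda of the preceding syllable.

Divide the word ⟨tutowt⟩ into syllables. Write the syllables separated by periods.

Nuclei (vowels): u, o → 2 syllables.
Between /u/ (V1) and /o/ (V2): /t/ → onset of the next syllable (single consonants are always licit onsets).

tu.towt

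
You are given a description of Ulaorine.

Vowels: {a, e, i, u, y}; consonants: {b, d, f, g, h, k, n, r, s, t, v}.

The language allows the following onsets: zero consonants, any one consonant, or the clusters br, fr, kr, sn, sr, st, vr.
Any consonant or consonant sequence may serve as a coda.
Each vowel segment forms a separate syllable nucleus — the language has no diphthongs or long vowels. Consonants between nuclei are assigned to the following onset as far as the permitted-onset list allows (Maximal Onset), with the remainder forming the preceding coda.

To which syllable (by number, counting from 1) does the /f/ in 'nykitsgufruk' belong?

4

Vowels present: y, i, u, u; each is a nucleus, giving 4 syllables.
V1 /y/ – V2 /i/: just /k/ — single C goes to the following onset.
V2 /i/ – V3 /u/: /tsg/ splits as /ts/ + /g/ (/g/ is the longest suffix that is a licit onset).
V3 /u/ – V4 /u/: cluster /fr/ — /fr/ is itself a permitted onset, so the whole cluster goes right; preceding coda = ∅.
Putting it together: ny.kits.gu.fruk.
The /f/ is in the onset of syllable 4 (/fruk/).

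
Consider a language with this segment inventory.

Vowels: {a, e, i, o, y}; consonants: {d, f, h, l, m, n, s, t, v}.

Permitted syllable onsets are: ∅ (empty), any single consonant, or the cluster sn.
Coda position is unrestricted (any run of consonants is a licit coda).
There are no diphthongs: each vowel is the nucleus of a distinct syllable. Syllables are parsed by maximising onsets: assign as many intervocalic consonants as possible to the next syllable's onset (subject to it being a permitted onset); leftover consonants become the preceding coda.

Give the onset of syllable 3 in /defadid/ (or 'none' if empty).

Vowels present: e, a, i; each is a nucleus, giving 3 syllables.
σ1/σ2 boundary: /f/ → onset of the next syllable (single consonants are always licit onsets).
σ2/σ3 boundary: /d/ is a single consonant, so it becomes the next onset.
Syllabification: de.fa.did.
Syllable 3 is /did/: onset /d/, nucleus /i/, coda /d/.

d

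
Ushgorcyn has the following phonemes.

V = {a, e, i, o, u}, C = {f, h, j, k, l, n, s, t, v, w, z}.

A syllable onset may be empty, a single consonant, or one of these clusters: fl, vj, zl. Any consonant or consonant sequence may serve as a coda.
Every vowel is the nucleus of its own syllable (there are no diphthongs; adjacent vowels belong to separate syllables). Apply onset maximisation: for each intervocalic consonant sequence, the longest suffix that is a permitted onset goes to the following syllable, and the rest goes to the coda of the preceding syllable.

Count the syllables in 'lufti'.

2

The vowels are u, i — 2 nuclei, so 2 syllables.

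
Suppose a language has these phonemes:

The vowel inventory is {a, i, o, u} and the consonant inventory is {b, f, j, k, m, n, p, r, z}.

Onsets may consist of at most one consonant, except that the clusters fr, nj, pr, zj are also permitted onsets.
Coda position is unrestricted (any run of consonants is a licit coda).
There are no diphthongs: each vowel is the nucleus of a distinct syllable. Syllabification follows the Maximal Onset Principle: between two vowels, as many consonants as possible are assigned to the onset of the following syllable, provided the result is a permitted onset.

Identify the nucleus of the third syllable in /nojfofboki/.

o

Nuclei (vowels): o, o, o, i → 4 syllables.
The third nucleus (vowel 3 from the left) is /o/.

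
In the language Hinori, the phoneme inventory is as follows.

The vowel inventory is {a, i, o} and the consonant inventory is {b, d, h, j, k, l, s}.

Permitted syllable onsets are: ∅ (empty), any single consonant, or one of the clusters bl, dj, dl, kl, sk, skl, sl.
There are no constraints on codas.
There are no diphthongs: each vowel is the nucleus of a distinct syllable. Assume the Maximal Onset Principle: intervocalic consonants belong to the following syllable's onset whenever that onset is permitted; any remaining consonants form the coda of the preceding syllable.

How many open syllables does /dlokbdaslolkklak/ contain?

Vowels present: o, a, o, a; each is a nucleus, giving 4 syllables.
Between /o/ (V1) and /a/ (V2): cluster /kbd/ — the longest permitted-onset suffix is /d/; onset = /d/, preceding coda = /kb/.
Between /a/ (V2) and /o/ (V3): /sl/ is a licit onset in full, so it all attaches to the next syllable.
Between /o/ (V3) and /a/ (V4): /lkkl/ splits as /lk/ + /kl/ (/kl/ is the longest suffix that is a licit onset).
Result: dlokb.da.slolk.klak.
Classifying each syllable: /dlokb/ (closed), /da/ (open), /slolk/ (closed), /klak/ (closed).
Open syllables: 1.

1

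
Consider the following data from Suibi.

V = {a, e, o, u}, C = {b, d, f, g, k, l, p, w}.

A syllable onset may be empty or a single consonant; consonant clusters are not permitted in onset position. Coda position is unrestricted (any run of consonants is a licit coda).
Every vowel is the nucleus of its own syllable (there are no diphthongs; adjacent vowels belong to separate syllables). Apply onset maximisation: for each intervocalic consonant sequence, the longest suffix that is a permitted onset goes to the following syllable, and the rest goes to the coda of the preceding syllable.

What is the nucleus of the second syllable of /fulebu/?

e

The vowels are u, e, u — 3 nuclei, so 3 syllables.
The second nucleus (vowel 2 from the left) is /e/.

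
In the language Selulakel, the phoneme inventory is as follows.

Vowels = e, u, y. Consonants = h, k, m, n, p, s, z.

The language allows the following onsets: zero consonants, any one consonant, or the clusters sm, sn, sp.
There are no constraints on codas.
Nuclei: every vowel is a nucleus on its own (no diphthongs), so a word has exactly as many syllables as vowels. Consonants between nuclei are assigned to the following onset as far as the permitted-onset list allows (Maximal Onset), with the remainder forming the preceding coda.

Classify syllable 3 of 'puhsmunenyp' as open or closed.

Vowels present: u, u, e, y; each is a nucleus, giving 4 syllables.
/u…u/ gap (V1→V2): cluster /hsm/ — the longest permitted-onset suffix is /sm/; onset = /sm/, preceding coda = /h/.
/u…e/ gap (V2→V3): just /n/ — single C goes to the following onset.
/e…y/ gap (V3→V4): just /n/ — single C goes to the following onset.
So the parse is puh.smu.ne.nyp.
Syllable 3 is /ne/; it ends in its nucleus with no coda, so it is open.

open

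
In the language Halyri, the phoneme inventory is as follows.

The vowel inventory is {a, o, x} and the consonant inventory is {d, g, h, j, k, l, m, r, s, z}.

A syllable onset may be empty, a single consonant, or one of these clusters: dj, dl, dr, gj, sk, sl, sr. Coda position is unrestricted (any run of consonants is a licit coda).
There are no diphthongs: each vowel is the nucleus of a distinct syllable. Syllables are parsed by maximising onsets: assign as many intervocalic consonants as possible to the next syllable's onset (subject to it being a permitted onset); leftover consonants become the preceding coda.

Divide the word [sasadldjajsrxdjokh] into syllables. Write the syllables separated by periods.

Vowels present: a, a, a, x, o; each is a nucleus, giving 5 syllables.
V1 /a/ – V2 /a/: just /s/ — single C goes to the following onset.
V2 /a/ – V3 /a/: cluster /dldj/ — the longest permitted-onset suffix is /dj/; onset = /dj/, preceding coda = /dl/.
V3 /a/ – V4 /x/: /jsr/ splits as /j/ + /sr/ (/sr/ is the longest suffix that is a licit onset).
V4 /x/ – V5 /o/: cluster /dj/ — /dj/ is itself a permitted onset, so the whole cluster goes right; preceding coda = ∅.

sa.sadl.djaj.srx.djokh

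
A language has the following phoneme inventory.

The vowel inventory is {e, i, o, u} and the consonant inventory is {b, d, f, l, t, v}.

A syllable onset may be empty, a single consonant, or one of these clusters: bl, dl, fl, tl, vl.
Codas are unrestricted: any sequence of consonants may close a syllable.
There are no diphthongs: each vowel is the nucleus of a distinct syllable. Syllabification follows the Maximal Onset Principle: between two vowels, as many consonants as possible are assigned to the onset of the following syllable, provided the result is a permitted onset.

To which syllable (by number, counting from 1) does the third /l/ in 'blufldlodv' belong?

2

Vowels present: u, o; each is a nucleus, giving 2 syllables.
V1 /u/ – V2 /o/: cluster /fldl/ — the longest permitted-onset suffix is /dl/; onset = /dl/, preceding coda = /fl/.
Result: blufl.dlodv.
The third /l/ is in the onset of syllable 2 (/dlodv/).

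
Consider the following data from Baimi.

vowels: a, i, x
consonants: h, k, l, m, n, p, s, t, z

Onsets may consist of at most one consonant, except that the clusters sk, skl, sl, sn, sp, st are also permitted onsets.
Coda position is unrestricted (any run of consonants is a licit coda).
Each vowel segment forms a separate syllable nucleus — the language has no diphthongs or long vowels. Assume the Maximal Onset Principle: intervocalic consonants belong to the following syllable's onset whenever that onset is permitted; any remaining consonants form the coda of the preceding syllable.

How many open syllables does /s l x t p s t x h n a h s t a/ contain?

1

Nuclei (vowels): x, x, a, a → 4 syllables.
/x…x/ gap (V1→V2): /tpst/ — longest licit onset from the right is /st/, leaving /tp/ as coda.
/x…a/ gap (V2→V3): /hn/ splits as /h/ + /n/ (/n/ is the longest suffix that is a licit onset).
/a…a/ gap (V3→V4): /hst/ — longest licit onset from the right is /st/, leaving /h/ as coda.
Putting it together: slxtp.stxh.nah.sta.
Classifying each syllable: /slxtp/ (closed), /stxh/ (closed), /nah/ (closed), /sta/ (open).
Open syllables: 1.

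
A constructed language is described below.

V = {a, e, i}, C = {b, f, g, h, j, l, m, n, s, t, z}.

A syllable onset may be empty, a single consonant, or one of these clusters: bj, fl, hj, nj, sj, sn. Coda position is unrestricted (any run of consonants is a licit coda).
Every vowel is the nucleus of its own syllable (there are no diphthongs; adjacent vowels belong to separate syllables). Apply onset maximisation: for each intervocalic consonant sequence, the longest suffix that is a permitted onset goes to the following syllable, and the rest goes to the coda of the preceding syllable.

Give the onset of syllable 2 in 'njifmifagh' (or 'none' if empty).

The vowels are i, i, a — 3 nuclei, so 3 syllables.
V1 /i/ – V2 /i/: /fm/ — longest licit onset from the right is /m/, leaving /f/ as coda.
V2 /i/ – V3 /a/: /f/ is a single consonant, so it becomes the next onset.
Result: njif.mi.fagh.
Syllable 2 is /mi/: onset /m/, nucleus /i/, coda ∅.

m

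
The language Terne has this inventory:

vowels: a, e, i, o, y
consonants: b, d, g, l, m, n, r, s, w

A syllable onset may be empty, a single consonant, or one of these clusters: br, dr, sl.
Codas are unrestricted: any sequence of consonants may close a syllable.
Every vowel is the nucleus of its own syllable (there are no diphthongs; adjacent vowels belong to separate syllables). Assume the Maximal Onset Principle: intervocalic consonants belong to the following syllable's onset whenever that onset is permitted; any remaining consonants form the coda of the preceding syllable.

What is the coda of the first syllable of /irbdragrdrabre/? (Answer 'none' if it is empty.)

The vowels are i, a, a, e — 4 nuclei, so 4 syllables.
Between /i/ (V1) and /a/ (V2): /rbdr/ — longest licit onset from the right is /dr/, leaving /rb/ as coda.
Between /a/ (V2) and /a/ (V3): /grdr/ splits as /gr/ + /dr/ (/dr/ is the longest suffix that is a licit onset).
Between /a/ (V3) and /e/ (V4): /br/ is a licit onset in full, so it all attaches to the next syllable.
Putting it together: irb.dragr.dra.bre.
Syllable 1 is /irb/: onset ∅, nucleus /i/, coda /rb/.

rb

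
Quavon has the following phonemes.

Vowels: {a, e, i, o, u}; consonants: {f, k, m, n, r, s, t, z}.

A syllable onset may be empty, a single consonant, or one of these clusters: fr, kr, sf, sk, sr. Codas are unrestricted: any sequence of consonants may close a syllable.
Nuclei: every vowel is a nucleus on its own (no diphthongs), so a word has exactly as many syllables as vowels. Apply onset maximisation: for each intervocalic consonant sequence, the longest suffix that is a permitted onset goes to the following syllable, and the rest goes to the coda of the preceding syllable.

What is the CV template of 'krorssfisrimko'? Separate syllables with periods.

The vowels are o, i, i, o — 4 nuclei, so 4 syllables.
V1 /o/ – V2 /i/: /rssf/ — longest licit onset from the right is /sf/, leaving /rs/ as coda.
V2 /i/ – V3 /i/: /sr/ is a licit onset in full, so it all attaches to the next syllable.
V3 /i/ – V4 /o/: cluster /mk/ — the longest permitted-onset suffix is /k/; onset = /k/, preceding coda = /m/.
So the parse is krors.sfi.srim.ko.
Mapping each syllable to C/V: /krors/ → CCVCC, /sfi/ → CCV, /srim/ → CCVC, /ko/ → CV.

CCVCC.CCV.CCVC.CV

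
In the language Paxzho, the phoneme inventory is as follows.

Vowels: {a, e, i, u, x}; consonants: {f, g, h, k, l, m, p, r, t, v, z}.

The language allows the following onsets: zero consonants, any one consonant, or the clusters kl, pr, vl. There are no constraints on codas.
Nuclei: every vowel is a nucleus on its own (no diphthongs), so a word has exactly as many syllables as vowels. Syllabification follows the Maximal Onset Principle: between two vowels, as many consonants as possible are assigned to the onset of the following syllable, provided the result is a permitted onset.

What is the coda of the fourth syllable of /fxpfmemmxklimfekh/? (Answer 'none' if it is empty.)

Vowels present: x, e, x, i, e; each is a nucleus, giving 5 syllables.
σ1/σ2 boundary: /pfm/ splits as /pf/ + /m/ (/m/ is the longest suffix that is a licit onset).
σ2/σ3 boundary: /mm/; trying suffixes from longest down, /m/ is the first permitted one, so coda /m/ | onset /m/.
σ3/σ4 boundary: cluster /kl/ — /kl/ is itself a permitted onset, so the whole cluster goes right; preceding coda = ∅.
σ4/σ5 boundary: /mf/ — longest licit onset from the right is /f/, leaving /m/ as coda.
Putting it together: fxpf.mem.mx.klim.fekh.
Syllable 4 is /klim/: onset /kl/, nucleus /i/, coda /m/.

m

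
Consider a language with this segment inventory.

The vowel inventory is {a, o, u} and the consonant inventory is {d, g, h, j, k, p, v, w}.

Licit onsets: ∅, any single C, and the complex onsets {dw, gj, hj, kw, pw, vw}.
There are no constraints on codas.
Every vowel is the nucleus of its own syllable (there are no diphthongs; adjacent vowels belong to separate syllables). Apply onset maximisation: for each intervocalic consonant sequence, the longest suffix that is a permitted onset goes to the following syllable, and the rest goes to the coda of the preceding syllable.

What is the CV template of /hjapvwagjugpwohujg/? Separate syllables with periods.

Vowels present: a, a, u, o, u; each is a nucleus, giving 5 syllables.
V1 /a/ – V2 /a/: cluster /pvw/ — the longest permitted-onset suffix is /vw/; onset = /vw/, preceding coda = /p/.
V2 /a/ – V3 /u/: /gj/ is a licit onset in full, so it all attaches to the next syllable.
V3 /u/ – V4 /o/: /gpw/; trying suffixes from longest down, /pw/ is the first permitted one, so coda /g/ | onset /pw/.
V4 /o/ – V5 /u/: just /h/ — single C goes to the following onset.
Syllabification: hjap.vwa.gjug.pwo.hujg.
Mapping each syllable to C/V: /hjap/ → CCVC, /vwa/ → CCV, /gjug/ → CCVC, /pwo/ → CCV, /hujg/ → CVCC.

CCVC.CCV.CCVC.CCV.CVCC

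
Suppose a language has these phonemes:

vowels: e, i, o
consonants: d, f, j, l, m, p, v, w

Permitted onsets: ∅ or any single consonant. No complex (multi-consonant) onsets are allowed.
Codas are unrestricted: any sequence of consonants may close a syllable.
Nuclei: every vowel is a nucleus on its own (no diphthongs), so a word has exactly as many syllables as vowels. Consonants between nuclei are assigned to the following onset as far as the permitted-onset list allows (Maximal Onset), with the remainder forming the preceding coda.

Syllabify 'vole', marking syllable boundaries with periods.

vo.le

Nuclei (vowels): o, e → 2 syllables.
V1 /o/ – V2 /e/: just /l/ — single C goes to the following onset.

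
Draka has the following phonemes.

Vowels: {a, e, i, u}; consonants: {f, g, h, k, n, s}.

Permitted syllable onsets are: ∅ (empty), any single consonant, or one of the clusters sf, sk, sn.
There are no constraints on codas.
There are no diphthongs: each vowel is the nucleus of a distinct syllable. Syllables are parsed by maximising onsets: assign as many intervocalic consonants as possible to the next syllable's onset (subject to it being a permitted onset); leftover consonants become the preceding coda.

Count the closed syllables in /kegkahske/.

2

Nuclei (vowels): e, a, e → 3 syllables.
/e…a/ gap (V1→V2): /gk/; trying suffixes from longest down, /k/ is the first permitted one, so coda /g/ | onset /k/.
/a…e/ gap (V2→V3): cluster /hsk/ — the longest permitted-onset suffix is /sk/; onset = /sk/, preceding coda = /h/.
Result: keg.kah.ske.
Classifying each syllable: /keg/ (closed), /kah/ (closed), /ske/ (open).
Closed syllables: 2.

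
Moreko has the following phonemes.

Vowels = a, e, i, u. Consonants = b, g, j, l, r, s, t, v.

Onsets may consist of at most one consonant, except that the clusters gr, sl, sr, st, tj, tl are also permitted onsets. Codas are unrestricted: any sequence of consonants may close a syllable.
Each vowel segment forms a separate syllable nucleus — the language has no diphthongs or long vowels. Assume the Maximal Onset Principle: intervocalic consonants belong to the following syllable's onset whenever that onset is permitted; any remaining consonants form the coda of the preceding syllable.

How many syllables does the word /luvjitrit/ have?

3

Nuclei (vowels): u, i, i → 3 syllables.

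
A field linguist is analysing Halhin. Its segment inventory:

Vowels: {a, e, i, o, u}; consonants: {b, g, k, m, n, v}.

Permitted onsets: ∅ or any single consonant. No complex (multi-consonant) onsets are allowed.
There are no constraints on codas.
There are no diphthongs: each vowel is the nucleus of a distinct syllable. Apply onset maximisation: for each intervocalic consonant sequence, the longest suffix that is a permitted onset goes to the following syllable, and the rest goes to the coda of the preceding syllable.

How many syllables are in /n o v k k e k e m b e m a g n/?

5

The vowels are o, e, e, e, a — 5 nuclei, so 5 syllables.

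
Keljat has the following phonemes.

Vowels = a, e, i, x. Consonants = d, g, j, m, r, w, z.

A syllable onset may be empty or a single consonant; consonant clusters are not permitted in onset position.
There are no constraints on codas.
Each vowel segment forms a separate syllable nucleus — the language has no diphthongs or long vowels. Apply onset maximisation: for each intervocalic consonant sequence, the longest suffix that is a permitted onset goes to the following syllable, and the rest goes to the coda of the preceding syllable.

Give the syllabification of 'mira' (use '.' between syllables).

Vowels present: i, a; each is a nucleus, giving 2 syllables.
σ1/σ2 boundary: /r/ → onset of the next syllable (single consonants are always licit onsets).

mi.ra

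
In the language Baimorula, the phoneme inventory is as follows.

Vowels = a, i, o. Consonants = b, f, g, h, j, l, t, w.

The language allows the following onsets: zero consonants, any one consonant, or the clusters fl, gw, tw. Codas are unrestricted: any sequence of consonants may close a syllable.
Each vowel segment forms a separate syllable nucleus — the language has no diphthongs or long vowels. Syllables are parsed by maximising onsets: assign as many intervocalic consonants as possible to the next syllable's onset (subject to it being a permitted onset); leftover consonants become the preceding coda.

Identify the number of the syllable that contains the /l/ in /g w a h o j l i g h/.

Vowels present: a, o, i; each is a nucleus, giving 3 syllables.
V1 /a/ – V2 /o/: /h/ → onset of the next syllable (single consonants are always licit onsets).
V2 /o/ – V3 /i/: /jl/ — longest licit onset from the right is /l/, leaving /j/ as coda.
Syllabification: gwa.hoj.ligh.
The /l/ is in the onset of syllable 3 (/ligh/).

3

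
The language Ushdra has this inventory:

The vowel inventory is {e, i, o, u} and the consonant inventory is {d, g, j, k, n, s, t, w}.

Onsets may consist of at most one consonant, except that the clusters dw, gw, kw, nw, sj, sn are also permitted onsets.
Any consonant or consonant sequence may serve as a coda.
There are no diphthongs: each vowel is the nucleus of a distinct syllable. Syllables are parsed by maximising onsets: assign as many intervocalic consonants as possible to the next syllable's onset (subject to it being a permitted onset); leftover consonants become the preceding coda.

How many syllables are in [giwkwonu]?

The vowels are i, o, u — 3 nuclei, so 3 syllables.

3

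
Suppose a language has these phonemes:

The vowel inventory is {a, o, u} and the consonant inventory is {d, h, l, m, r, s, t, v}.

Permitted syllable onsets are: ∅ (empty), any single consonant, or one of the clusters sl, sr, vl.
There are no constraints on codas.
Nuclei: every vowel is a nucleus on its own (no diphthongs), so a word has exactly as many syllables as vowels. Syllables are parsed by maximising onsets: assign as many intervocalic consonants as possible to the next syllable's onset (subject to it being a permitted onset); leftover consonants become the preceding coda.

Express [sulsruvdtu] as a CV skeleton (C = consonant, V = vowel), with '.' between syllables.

CVC.CCVCC.CV

Vowels present: u, u, u; each is a nucleus, giving 3 syllables.
/u…u/ gap (V1→V2): /lsr/; trying suffixes from longest down, /sr/ is the first permitted one, so coda /l/ | onset /sr/.
/u…u/ gap (V2→V3): /vdt/ — longest licit onset from the right is /t/, leaving /vd/ as coda.
Syllabification: sul.sruvd.tu.
Mapping each syllable to C/V: /sul/ → CVC, /sruvd/ → CCVCC, /tu/ → CV.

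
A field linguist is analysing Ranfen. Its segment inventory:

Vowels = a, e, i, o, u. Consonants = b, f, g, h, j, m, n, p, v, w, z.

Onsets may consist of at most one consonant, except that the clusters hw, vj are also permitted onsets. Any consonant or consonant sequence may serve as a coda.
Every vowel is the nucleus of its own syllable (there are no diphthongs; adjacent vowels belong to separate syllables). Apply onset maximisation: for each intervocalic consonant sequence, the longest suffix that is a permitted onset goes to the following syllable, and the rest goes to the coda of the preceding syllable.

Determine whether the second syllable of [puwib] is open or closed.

The vowels are u, i — 2 nuclei, so 2 syllables.
V1 /u/ – V2 /i/: /w/ is a single consonant, so it becomes the next onset.
Syllabification: pu.wib.
Syllable 2 is /wib/ with coda /b/, so it is closed.

closed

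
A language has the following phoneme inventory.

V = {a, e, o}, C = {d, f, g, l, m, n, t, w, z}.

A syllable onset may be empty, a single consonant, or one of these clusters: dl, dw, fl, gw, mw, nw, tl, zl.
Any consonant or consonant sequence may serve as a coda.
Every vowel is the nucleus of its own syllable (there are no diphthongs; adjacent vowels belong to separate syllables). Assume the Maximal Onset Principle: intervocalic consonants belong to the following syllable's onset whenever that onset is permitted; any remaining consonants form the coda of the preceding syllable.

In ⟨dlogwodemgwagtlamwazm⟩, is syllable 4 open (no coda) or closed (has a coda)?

Vowels present: o, o, e, a, a, a; each is a nucleus, giving 6 syllables.
/o…o/ gap (V1→V2): cluster /gw/ — /gw/ is itself a permitted onset, so the whole cluster goes right; preceding coda = ∅.
/o…e/ gap (V2→V3): just /d/ — single C goes to the following onset.
/e…a/ gap (V3→V4): /mgw/; trying suffixes from longest down, /gw/ is the first permitted one, so coda /m/ | onset /gw/.
/a…a/ gap (V4→V5): cluster /gtl/ — the longest permitted-onset suffix is /tl/; onset = /tl/, preceding coda = /g/.
/a…a/ gap (V5→V6): /mw/ — entire cluster is a permitted onset → onset /mw/, coda ∅.
Putting it together: dlo.gwo.dem.gwag.tla.mwazm.
Syllable 4 is /gwag/ with coda /g/, so it is closed.

closed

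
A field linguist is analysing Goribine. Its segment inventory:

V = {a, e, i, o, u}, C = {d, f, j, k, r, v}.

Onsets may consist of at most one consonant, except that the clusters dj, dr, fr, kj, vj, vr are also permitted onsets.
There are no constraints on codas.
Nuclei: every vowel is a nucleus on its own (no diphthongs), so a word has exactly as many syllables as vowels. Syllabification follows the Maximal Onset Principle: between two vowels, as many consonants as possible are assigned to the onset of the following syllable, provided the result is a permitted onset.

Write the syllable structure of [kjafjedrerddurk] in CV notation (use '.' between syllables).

CCVC.CV.CCVCC.CVCC

Vowels present: a, e, e, u; each is a nucleus, giving 4 syllables.
/a…e/ gap (V1→V2): cluster /fj/ — the longest permitted-onset suffix is /j/; onset = /j/, preceding coda = /f/.
/e…e/ gap (V2→V3): /dr/ is a licit onset in full, so it all attaches to the next syllable.
/e…u/ gap (V3→V4): /rdd/ — longest licit onset from the right is /d/, leaving /rd/ as coda.
Syllabification: kjaf.je.drerd.durk.
Mapping each syllable to C/V: /kjaf/ → CCVC, /je/ → CV, /drerd/ → CCVCC, /durk/ → CVCC.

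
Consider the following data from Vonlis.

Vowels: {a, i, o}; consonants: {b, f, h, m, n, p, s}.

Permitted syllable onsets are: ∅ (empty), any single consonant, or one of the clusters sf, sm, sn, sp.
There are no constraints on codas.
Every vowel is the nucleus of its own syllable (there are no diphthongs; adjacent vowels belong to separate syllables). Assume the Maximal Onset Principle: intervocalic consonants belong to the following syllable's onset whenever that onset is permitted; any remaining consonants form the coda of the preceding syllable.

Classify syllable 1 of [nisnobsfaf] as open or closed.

Nuclei (vowels): i, o, a → 3 syllables.
V1 /i/ – V2 /o/: /sn/ — entire cluster is a permitted onset → onset /sn/, coda ∅.
V2 /o/ – V3 /a/: cluster /bsf/ — the longest permitted-onset suffix is /sf/; onset = /sf/, preceding coda = /b/.
Syllabification: ni.snob.sfaf.
Syllable 1 is /ni/; it ends in its nucleus with no coda, so it is open.

open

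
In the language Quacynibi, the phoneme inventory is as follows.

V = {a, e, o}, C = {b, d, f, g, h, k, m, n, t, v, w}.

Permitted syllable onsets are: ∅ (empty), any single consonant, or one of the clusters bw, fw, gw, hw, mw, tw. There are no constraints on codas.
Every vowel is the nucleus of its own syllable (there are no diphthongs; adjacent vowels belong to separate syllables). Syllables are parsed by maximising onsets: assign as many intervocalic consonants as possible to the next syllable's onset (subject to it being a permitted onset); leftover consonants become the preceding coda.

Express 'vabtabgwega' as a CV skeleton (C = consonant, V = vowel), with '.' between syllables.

CVC.CVC.CCV.CV

Nuclei (vowels): a, a, e, a → 4 syllables.
/a…a/ gap (V1→V2): cluster /bt/ — the longest permitted-onset suffix is /t/; onset = /t/, preceding coda = /b/.
/a…e/ gap (V2→V3): /bgw/ splits as /b/ + /gw/ (/gw/ is the longest suffix that is a licit onset).
/e…a/ gap (V3→V4): just /g/ — single C goes to the following onset.
So the parse is vab.tab.gwe.ga.
Mapping each syllable to C/V: /vab/ → CVC, /tab/ → CVC, /gwe/ → CCV, /ga/ → CV.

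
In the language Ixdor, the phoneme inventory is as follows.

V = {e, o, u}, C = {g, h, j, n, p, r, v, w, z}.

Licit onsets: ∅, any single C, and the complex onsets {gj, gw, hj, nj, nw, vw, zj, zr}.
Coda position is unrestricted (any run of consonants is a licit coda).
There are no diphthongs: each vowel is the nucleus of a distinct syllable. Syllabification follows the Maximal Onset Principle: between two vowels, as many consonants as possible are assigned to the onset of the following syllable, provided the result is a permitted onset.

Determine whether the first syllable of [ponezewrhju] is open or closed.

Vowels present: o, e, e, u; each is a nucleus, giving 4 syllables.
V1 /o/ – V2 /e/: just /n/ — single C goes to the following onset.
V2 /e/ – V3 /e/: /z/ → onset of the next syllable (single consonants are always licit onsets).
V3 /e/ – V4 /u/: /wrhj/ — longest licit onset from the right is /hj/, leaving /wr/ as coda.
Putting it together: po.ne.zewr.hju.
Syllable 1 is /po/; it ends in its nucleus with no coda, so it is open.

open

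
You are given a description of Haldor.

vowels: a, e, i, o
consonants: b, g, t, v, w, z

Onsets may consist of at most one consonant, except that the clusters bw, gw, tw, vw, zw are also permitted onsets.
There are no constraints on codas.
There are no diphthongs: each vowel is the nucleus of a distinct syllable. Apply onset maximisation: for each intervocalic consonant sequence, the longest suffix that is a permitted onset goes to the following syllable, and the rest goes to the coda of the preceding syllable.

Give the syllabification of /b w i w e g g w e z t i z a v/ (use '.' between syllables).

bwi.weg.gwez.ti.zav

The vowels are i, e, e, i, a — 5 nuclei, so 5 syllables.
V1 /i/ – V2 /e/: /w/ → onset of the next syllable (single consonants are always licit onsets).
V2 /e/ – V3 /e/: /ggw/ — longest licit onset from the right is /gw/, leaving /g/ as coda.
V3 /e/ – V4 /i/: /zt/ — longest licit onset from the right is /t/, leaving /z/ as coda.
V4 /i/ – V5 /a/: just /z/ — single C goes to the following onset.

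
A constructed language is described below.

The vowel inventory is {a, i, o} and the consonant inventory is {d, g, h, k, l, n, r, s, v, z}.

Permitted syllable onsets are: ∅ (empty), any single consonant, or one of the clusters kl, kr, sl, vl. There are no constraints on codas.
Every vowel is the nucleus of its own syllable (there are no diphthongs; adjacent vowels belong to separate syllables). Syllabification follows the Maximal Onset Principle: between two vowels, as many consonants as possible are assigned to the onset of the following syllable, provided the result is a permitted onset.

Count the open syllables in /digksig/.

0

Nuclei (vowels): i, i → 2 syllables.
σ1/σ2 boundary: /gks/; trying suffixes from longest down, /s/ is the first permitted one, so coda /gk/ | onset /s/.
Syllabification: digk.sig.
Classifying each syllable: /digk/ (closed), /sig/ (closed).
Open syllables: 0.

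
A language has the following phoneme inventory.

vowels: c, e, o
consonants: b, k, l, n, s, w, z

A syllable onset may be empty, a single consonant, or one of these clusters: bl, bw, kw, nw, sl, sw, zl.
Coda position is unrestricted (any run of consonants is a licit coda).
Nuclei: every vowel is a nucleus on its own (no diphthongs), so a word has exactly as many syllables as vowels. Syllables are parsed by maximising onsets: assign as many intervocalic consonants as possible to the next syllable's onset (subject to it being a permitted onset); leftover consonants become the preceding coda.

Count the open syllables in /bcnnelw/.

0

Nuclei (vowels): c, e → 2 syllables.
/c…e/ gap (V1→V2): /nn/; trying suffixes from longest down, /n/ is the first permitted one, so coda /n/ | onset /n/.
Syllabification: bcn.nelw.
Classifying each syllable: /bcn/ (closed), /nelw/ (closed).
Open syllables: 0.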